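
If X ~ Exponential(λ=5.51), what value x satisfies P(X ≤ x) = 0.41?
0.0958

We have X ~ Exponential(λ=5.51).

We want to find x such that P(X ≤ x) = 0.41.

This is the 41st percentile, which means 41% of values fall below this point.

Using the inverse CDF (quantile function):
x = F⁻¹(0.41) = 0.0958

Verification: P(X ≤ 0.0958) = 0.41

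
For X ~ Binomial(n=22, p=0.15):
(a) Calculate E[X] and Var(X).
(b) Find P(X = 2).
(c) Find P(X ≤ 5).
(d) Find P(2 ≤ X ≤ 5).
(a) E[X] = 3.3000, Var(X) = 2.8050
(b) P(X = 2) = 0.201453
(c) P(X ≤ 5) = 0.900055
(d) P(2 ≤ X ≤ 5) = 0.763331

We have X ~ Binomial(n=22, p=0.15).

(a) Moments:
E[X] = 3.3000
Var(X) = 2.8050
σ = √Var(X) = 1.6748

(b) Point probability using PMF:
P(X = 2) = 0.201453

(c) Cumulative probability using CDF:
P(X ≤ 5) = F(5) = 0.900055

(d) Range probability:
P(2 ≤ X ≤ 5) = P(X ≤ 5) - P(X ≤ 1)
                   = F(5) - F(1)
                   = 0.900055 - 0.136724
                   = 0.763331

This means approximately 76.3% of outcomes fall in the interval [2, 5].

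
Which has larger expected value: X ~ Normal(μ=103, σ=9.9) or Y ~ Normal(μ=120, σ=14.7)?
Y has larger mean (120.0000 > 103.0000)

Compute the expected value for each distribution:

X ~ Normal(μ=103, σ=9.9):
E[X] = 103.0000

Y ~ Normal(μ=120, σ=14.7):
E[Y] = 120.0000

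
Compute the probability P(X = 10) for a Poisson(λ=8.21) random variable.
0.104258

We have X ~ Poisson(λ=8.21).

For a Poisson distribution, the PMF gives us the probability of each outcome.

Using the PMF formula:
P(X = 10) = 0.104258

Rounded to 4 decimal places: 0.1043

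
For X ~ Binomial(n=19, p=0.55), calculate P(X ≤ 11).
0.683074

We have X ~ Binomial(n=19, p=0.55).

The CDF gives us P(X ≤ k).

Using the CDF:
P(X ≤ 11) = 0.683074

This means there's approximately a 68.3% chance that X is at most 11.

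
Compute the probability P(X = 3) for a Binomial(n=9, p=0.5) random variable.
0.164063

We have X ~ Binomial(n=9, p=0.5).

For a Binomial distribution, the PMF gives us the probability of each outcome.

Using the PMF formula:
P(X = 3) = 0.164063

Rounded to 4 decimal places: 0.1641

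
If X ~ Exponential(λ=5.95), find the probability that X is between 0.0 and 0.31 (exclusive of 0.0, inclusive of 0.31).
0.841896

We have X ~ Exponential(λ=5.95).

To find P(0.0 < X ≤ 0.31), we use:
P(0.0 < X ≤ 0.31) = P(X ≤ 0.31) - P(X ≤ 0.0)
                 = F(0.31) - F(0.0)
                 = 0.841896 - 0.000000
                 = 0.841896

So there's approximately a 84.2% chance that X falls in this range.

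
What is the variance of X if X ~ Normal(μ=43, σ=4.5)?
20.2500

We have X ~ Normal(μ=43, σ=4.5).

For a Normal distribution with μ=43, σ=4.5:
Var(X) = 20.2500

The variance measures the spread of the distribution around the mean.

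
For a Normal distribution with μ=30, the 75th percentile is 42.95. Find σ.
σ = 19.1997

For X ~ Normal(μ, σ), the p-th percentile satisfies x = μ + z_p × σ,
where z_p = Φ⁻¹(p) is the standard normal quantile.

Step 1: z_{0.75} = Φ⁻¹(0.75) = 0.6745

Step 2: Solve for σ:
42.95 = 30 + 0.6745 × σ
σ = (42.95 - 30) / 0.6745
σ = 12.95 / 0.6745
σ = 19.1997

Verification: μ + z × σ = 30 + 0.6745 × 19.1997 = 42.95 ✓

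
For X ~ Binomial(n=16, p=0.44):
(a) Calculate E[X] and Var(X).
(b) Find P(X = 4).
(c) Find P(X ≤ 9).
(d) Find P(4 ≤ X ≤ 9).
(a) E[X] = 7.0400, Var(X) = 3.9424
(b) P(X = 4) = 0.064884
(c) P(X ≤ 9) = 0.891913
(d) P(4 ≤ X ≤ 9) = 0.858305

We have X ~ Binomial(n=16, p=0.44).

(a) Moments:
E[X] = 7.0400
Var(X) = 3.9424
σ = √Var(X) = 1.9855

(b) Point probability using PMF:
P(X = 4) = 0.064884

(c) Cumulative probability using CDF:
P(X ≤ 9) = F(9) = 0.891913

(d) Range probability:
P(4 ≤ X ≤ 9) = P(X ≤ 9) - P(X ≤ 3)
                   = F(9) - F(3)
                   = 0.891913 - 0.033608
                   = 0.858305

This means approximately 85.8% of outcomes fall in the interval [4, 9].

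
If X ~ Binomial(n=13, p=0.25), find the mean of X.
3.2500

We have X ~ Binomial(n=13, p=0.25).

For a Binomial distribution with n=13, p=0.25:
E[X] = 3.2500

This is the expected (average) value of X.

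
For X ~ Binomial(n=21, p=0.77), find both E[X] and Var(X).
E[X] = 16.1700, Var(X) = 3.7191

We have X ~ Binomial(n=21, p=0.77).

For a Binomial distribution with n=21, p=0.77:

Expected value:
E[X] = 16.1700

Variance:
Var(X) = 3.7191

Standard deviation:
σ = √Var(X) = 1.9285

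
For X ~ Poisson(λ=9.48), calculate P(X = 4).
0.025699

We have X ~ Poisson(λ=9.48).

For a Poisson distribution, the PMF gives us the probability of each outcome.

Using the PMF formula:
P(X = 4) = 0.025699

Rounded to 4 decimal places: 0.0257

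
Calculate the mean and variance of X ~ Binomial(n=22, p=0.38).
E[X] = 8.3600, Var(X) = 5.1832

We have X ~ Binomial(n=22, p=0.38).

For a Binomial distribution with n=22, p=0.38:

Expected value:
E[X] = 8.3600

Variance:
Var(X) = 5.1832

Standard deviation:
σ = √Var(X) = 2.2767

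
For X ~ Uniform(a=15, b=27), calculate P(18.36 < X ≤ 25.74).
0.615000

We have X ~ Uniform(a=15, b=27).

To find P(18.36 < X ≤ 25.74), we use:
P(18.36 < X ≤ 25.74) = P(X ≤ 25.74) - P(X ≤ 18.36)
                 = F(25.74) - F(18.36)
                 = 0.895000 - 0.280000
                 = 0.615000

So there's approximately a 61.5% chance that X falls in this range.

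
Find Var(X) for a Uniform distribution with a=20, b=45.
52.0833

We have X ~ Uniform(a=20, b=45).

For a Uniform distribution with a=20, b=45:
Var(X) = 52.0833

The variance measures the spread of the distribution around the mean.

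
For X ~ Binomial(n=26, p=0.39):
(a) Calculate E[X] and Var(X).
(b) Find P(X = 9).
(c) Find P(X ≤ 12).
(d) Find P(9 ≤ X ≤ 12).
(a) E[X] = 10.1400, Var(X) = 6.1854
(b) P(X = 9) = 0.146210
(c) P(X ≤ 12) = 0.829027
(d) P(9 ≤ X ≤ 12) = 0.571010

We have X ~ Binomial(n=26, p=0.39).

(a) Moments:
E[X] = 10.1400
Var(X) = 6.1854
σ = √Var(X) = 2.4870

(b) Point probability using PMF:
P(X = 9) = 0.146210

(c) Cumulative probability using CDF:
P(X ≤ 12) = F(12) = 0.829027

(d) Range probability:
P(9 ≤ X ≤ 12) = P(X ≤ 12) - P(X ≤ 8)
                   = F(12) - F(8)
                   = 0.829027 - 0.258017
                   = 0.571010

This means approximately 57.1% of outcomes fall in the interval [9, 12].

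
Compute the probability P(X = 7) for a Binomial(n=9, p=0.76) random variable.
0.303683

We have X ~ Binomial(n=9, p=0.76).

For a Binomial distribution, the PMF gives us the probability of each outcome.

Using the PMF formula:
P(X = 7) = 0.303683

Rounded to 4 decimal places: 0.3037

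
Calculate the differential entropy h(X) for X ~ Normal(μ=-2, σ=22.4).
4.5280 nats

We have X ~ Normal(μ=-2, σ=22.4).

The differential entropy measures the uncertainty or information content of the distribution.

For a Normal distribution with μ=-2, σ=22.4:
h(X) = 4.5280 nats

(In bits, this would be 6.5325 bits.)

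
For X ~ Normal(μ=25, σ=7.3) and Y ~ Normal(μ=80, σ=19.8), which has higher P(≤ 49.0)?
X has higher probability (P(X ≤ 49.0) = 0.9995 > P(Y ≤ 49.0) = 0.0587)

Compute P(≤ 49.0) for each distribution:

X ~ Normal(μ=25, σ=7.3):
P(X ≤ 49.0) = 0.9995

Y ~ Normal(μ=80, σ=19.8):
P(Y ≤ 49.0) = 0.0587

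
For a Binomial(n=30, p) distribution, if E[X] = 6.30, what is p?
p = 0.21

For a Binomial(n, p) distribution:
E[X] = n × p

Given n = 30 and E[X] = 6.30:
6.30 = 30 × p
p = 6.30 / 30 = 0.21

Verification: Binomial(30, 0.21) has E[X] = 6.30 ✓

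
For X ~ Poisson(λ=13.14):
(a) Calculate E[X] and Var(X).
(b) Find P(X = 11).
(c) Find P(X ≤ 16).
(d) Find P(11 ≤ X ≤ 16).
(a) E[X] = 13.1400, Var(X) = 13.1400
(b) P(X = 11) = 0.099258
(c) P(X ≤ 16) = 0.825268
(d) P(11 ≤ X ≤ 16) = 0.585413

We have X ~ Poisson(λ=13.14).

(a) Moments:
E[X] = 13.1400
Var(X) = 13.1400
σ = √Var(X) = 3.6249

(b) Point probability using PMF:
P(X = 11) = 0.099258

(c) Cumulative probability using CDF:
P(X ≤ 16) = F(16) = 0.825268

(d) Range probability:
P(11 ≤ X ≤ 16) = P(X ≤ 16) - P(X ≤ 10)
                   = F(16) - F(10)
                   = 0.825268 - 0.239855
                   = 0.585413

This means approximately 58.5% of outcomes fall in the interval [11, 16].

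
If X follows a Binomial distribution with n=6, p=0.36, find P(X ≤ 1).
0.300648

We have X ~ Binomial(n=6, p=0.36).

The CDF gives us P(X ≤ k).

Using the CDF:
P(X ≤ 1) = 0.300648

This means there's approximately a 30.1% chance that X is at most 1.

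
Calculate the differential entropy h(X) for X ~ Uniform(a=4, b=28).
3.1781 nats

We have X ~ Uniform(a=4, b=28).

The differential entropy measures the uncertainty or information content of the distribution.

For a Uniform distribution with a=4, b=28:
h(X) = 3.1781 nats

(In bits, this would be 4.5850 bits.)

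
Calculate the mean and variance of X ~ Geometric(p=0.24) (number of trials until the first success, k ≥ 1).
E[X] = 4.1667, Var(X) = 13.1944

We have X ~ Geometric(p=0.24) (number of trials until the first success, k ≥ 1).

For a Geometric distribution with p=0.24 (number of trials until the first success, k ≥ 1):

Expected value:
E[X] = 4.1667

Variance:
Var(X) = 13.1944

Standard deviation:
σ = √Var(X) = 3.6324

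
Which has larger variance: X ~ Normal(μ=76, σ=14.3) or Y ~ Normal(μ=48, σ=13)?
X has larger variance (204.4900 > 169.0000)

Compute the variance for each distribution:

X ~ Normal(μ=76, σ=14.3):
Var(X) = 204.4900

Y ~ Normal(μ=48, σ=13):
Var(Y) = 169.0000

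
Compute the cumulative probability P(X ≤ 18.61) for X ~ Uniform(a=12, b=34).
0.300455

We have X ~ Uniform(a=12, b=34).

The CDF gives us P(X ≤ k).

Using the CDF:
P(X ≤ 18.61) = 0.300455

This means there's approximately a 30.0% chance that X is at most 18.61.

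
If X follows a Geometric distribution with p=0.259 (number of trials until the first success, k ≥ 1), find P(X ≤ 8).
0.909104

We have X ~ Geometric(p=0.259) (number of trials until the first success, k ≥ 1).

The CDF gives us P(X ≤ k).

Using the CDF:
P(X ≤ 8) = 0.909104

This means there's approximately a 90.9% chance that X is at most 8.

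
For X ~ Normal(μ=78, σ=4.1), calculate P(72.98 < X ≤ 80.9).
0.649913

We have X ~ Normal(μ=78, σ=4.1).

To find P(72.98 < X ≤ 80.9), we use:
P(72.98 < X ≤ 80.9) = P(X ≤ 80.9) - P(X ≤ 72.98)
                 = F(80.9) - F(72.98)
                 = 0.760315 - 0.110403
                 = 0.649913

So there's approximately a 65.0% chance that X falls in this range.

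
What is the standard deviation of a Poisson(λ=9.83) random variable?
3.1353

We have X ~ Poisson(λ=9.83).

For a Poisson distribution with λ=9.83:
σ = √Var(X) = 3.1353

The standard deviation is the square root of the variance.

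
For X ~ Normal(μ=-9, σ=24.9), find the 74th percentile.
7.0193

We have X ~ Normal(μ=-9, σ=24.9).

We want to find x such that P(X ≤ x) = 0.74.

This is the 74th percentile, which means 74% of values fall below this point.

Using the inverse CDF (quantile function):
x = F⁻¹(0.74) = 7.0193

Verification: P(X ≤ 7.0193) = 0.74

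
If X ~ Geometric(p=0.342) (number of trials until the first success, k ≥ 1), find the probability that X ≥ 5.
0.187458

We have X ~ Geometric(p=0.342) (number of trials until the first success, k ≥ 1).

For discrete distributions, P(X ≥ 5) = 1 - P(X ≤ 4).

P(X ≤ 4) = 0.812542
P(X ≥ 5) = 1 - 0.812542 = 0.187458

So there's approximately a 18.7% chance that X is at least 5.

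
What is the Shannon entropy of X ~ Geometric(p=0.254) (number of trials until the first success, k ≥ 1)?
2.2311 nats

We have X ~ Geometric(p=0.254) (number of trials until the first success, k ≥ 1).

The Shannon entropy measures the uncertainty or information content of the distribution.

For a Geometric distribution with p=0.254 (number of trials until the first success, k ≥ 1):
H(X) = 2.2311 nats

(In bits, this would be 3.2187 bits.)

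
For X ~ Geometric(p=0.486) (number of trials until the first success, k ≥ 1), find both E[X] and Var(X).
E[X] = 2.0576, Var(X) = 2.1762

We have X ~ Geometric(p=0.486) (number of trials until the first success, k ≥ 1).

For a Geometric distribution with p=0.486 (number of trials until the first success, k ≥ 1):

Expected value:
E[X] = 2.0576

Variance:
Var(X) = 2.1762

Standard deviation:
σ = √Var(X) = 1.4752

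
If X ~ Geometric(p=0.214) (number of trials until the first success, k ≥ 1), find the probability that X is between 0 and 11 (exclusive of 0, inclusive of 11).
0.929263

We have X ~ Geometric(p=0.214) (number of trials until the first success, k ≥ 1).

To find P(0 < X ≤ 11), we use:
P(0 < X ≤ 11) = P(X ≤ 11) - P(X ≤ 0)
                 = F(11) - F(0)
                 = 0.929263 - 0.000000
                 = 0.929263

So there's approximately a 92.9% chance that X falls in this range.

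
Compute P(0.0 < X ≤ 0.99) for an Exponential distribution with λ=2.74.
0.933636

We have X ~ Exponential(λ=2.74).

To find P(0.0 < X ≤ 0.99), we use:
P(0.0 < X ≤ 0.99) = P(X ≤ 0.99) - P(X ≤ 0.0)
                 = F(0.99) - F(0.0)
                 = 0.933636 - 0.000000
                 = 0.933636

So there's approximately a 93.4% chance that X falls in this range.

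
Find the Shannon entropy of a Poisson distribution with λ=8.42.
2.4736 nats

We have X ~ Poisson(λ=8.42).

The Shannon entropy measures the uncertainty or information content of the distribution.

For a Poisson distribution with λ=8.42:
H(X) = 2.4736 nats

(In bits, this would be 3.5687 bits.)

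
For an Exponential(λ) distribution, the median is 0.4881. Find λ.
λ = 1.4201

For X ~ Exponential(λ), the CDF is F(x) = 1 - e^(-λx).
The median m satisfies F(m) = 0.5:
1 - e^(-λm) = 0.5
e^(-λm) = 0.5
λm = ln(2)
m = ln(2) / λ

Given m = 0.4881:
λ = ln(2) / 0.4881 = 0.693147 / 0.4881 = 1.4201

Verification: ln(2) / 1.4201 = 0.4881 ✓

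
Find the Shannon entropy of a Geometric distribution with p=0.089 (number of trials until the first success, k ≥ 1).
3.3732 nats

We have X ~ Geometric(p=0.089) (number of trials until the first success, k ≥ 1).

The Shannon entropy measures the uncertainty or information content of the distribution.

For a Geometric distribution with p=0.089 (number of trials until the first success, k ≥ 1):
H(X) = 3.3732 nats

(In bits, this would be 4.8666 bits.)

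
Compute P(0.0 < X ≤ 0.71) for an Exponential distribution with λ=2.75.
0.858081

We have X ~ Exponential(λ=2.75).

To find P(0.0 < X ≤ 0.71), we use:
P(0.0 < X ≤ 0.71) = P(X ≤ 0.71) - P(X ≤ 0.0)
                 = F(0.71) - F(0.0)
                 = 0.858081 - 0.000000
                 = 0.858081

So there's approximately a 85.8% chance that X falls in this range.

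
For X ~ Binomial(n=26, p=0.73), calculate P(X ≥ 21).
0.257623

We have X ~ Binomial(n=26, p=0.73).

For discrete distributions, P(X ≥ 21) = 1 - P(X ≤ 20).

P(X ≤ 20) = 0.742377
P(X ≥ 21) = 1 - 0.742377 = 0.257623

So there's approximately a 25.8% chance that X is at least 21.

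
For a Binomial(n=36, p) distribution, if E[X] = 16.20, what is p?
p = 0.45

For a Binomial(n, p) distribution:
E[X] = n × p

Given n = 36 and E[X] = 16.20:
16.20 = 36 × p
p = 16.20 / 36 = 0.45

Verification: Binomial(36, 0.45) has E[X] = 16.20 ✓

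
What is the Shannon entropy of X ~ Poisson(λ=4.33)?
2.1287 nats

We have X ~ Poisson(λ=4.33).

The Shannon entropy measures the uncertainty or information content of the distribution.

For a Poisson distribution with λ=4.33:
H(X) = 2.1287 nats

(In bits, this would be 3.0711 bits.)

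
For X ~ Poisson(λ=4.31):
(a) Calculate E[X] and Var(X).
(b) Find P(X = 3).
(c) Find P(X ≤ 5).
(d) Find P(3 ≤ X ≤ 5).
(a) E[X] = 4.3100, Var(X) = 4.3100
(b) P(X = 3) = 0.179255
(c) P(X ≤ 5) = 0.734999
(d) P(3 ≤ X ≤ 5) = 0.538895

We have X ~ Poisson(λ=4.31).

(a) Moments:
E[X] = 4.3100
Var(X) = 4.3100
σ = √Var(X) = 2.0761

(b) Point probability using PMF:
P(X = 3) = 0.179255

(c) Cumulative probability using CDF:
P(X ≤ 5) = F(5) = 0.734999

(d) Range probability:
P(3 ≤ X ≤ 5) = P(X ≤ 5) - P(X ≤ 2)
                   = F(5) - F(2)
                   = 0.734999 - 0.196104
                   = 0.538895

This means approximately 53.9% of outcomes fall in the interval [3, 5].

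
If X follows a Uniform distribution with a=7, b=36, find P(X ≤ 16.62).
0.331724

We have X ~ Uniform(a=7, b=36).

The CDF gives us P(X ≤ k).

Using the CDF:
P(X ≤ 16.62) = 0.331724

This means there's approximately a 33.2% chance that X is at most 16.62.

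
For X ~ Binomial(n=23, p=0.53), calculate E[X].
12.1900

We have X ~ Binomial(n=23, p=0.53).

For a Binomial distribution with n=23, p=0.53:
E[X] = 12.1900

This is the expected (average) value of X.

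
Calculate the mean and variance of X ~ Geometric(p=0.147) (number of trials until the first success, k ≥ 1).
E[X] = 6.8027, Var(X) = 39.4743

We have X ~ Geometric(p=0.147) (number of trials until the first success, k ≥ 1).

For a Geometric distribution with p=0.147 (number of trials until the first success, k ≥ 1):

Expected value:
E[X] = 6.8027

Variance:
Var(X) = 39.4743

Standard deviation:
σ = √Var(X) = 6.2829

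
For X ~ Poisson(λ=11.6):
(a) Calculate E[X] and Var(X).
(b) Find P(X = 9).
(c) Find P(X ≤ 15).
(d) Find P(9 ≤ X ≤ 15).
(a) E[X] = 11.6000, Var(X) = 11.6000
(b) P(X = 9) = 0.096060
(c) P(X ≤ 15) = 0.871896
(d) P(9 ≤ X ≤ 15) = 0.688875

We have X ~ Poisson(λ=11.6).

(a) Moments:
E[X] = 11.6000
Var(X) = 11.6000
σ = √Var(X) = 3.4059

(b) Point probability using PMF:
P(X = 9) = 0.096060

(c) Cumulative probability using CDF:
P(X ≤ 15) = F(15) = 0.871896

(d) Range probability:
P(9 ≤ X ≤ 15) = P(X ≤ 15) - P(X ≤ 8)
                   = F(15) - F(8)
                   = 0.871896 - 0.183021
                   = 0.688875

This means approximately 68.9% of outcomes fall in the interval [9, 15].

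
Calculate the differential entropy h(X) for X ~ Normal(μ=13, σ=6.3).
3.2595 nats

We have X ~ Normal(μ=13, σ=6.3).

The differential entropy measures the uncertainty or information content of the distribution.

For a Normal distribution with μ=13, σ=6.3:
h(X) = 3.2595 nats

(In bits, this would be 4.7024 bits.)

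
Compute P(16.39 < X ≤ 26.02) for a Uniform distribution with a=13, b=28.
0.642000

We have X ~ Uniform(a=13, b=28).

To find P(16.39 < X ≤ 26.02), we use:
P(16.39 < X ≤ 26.02) = P(X ≤ 26.02) - P(X ≤ 16.39)
                 = F(26.02) - F(16.39)
                 = 0.868000 - 0.226000
                 = 0.642000

So there's approximately a 64.2% chance that X falls in this range.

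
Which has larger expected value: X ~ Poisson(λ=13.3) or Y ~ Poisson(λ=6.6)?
X has larger mean (13.3000 > 6.6000)

Compute the expected value for each distribution:

X ~ Poisson(λ=13.3):
E[X] = 13.3000

Y ~ Poisson(λ=6.6):
E[Y] = 6.6000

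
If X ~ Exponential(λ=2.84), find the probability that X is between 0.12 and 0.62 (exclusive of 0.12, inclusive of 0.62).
0.539294

We have X ~ Exponential(λ=2.84).

To find P(0.12 < X ≤ 0.62), we use:
P(0.12 < X ≤ 0.62) = P(X ≤ 0.62) - P(X ≤ 0.12)
                 = F(0.62) - F(0.12)
                 = 0.828093 - 0.288799
                 = 0.539294

So there's approximately a 53.9% chance that X falls in this range.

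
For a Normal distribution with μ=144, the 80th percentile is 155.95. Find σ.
σ = 14.1988

For X ~ Normal(μ, σ), the p-th percentile satisfies x = μ + z_p × σ,
where z_p = Φ⁻¹(p) is the standard normal quantile.

Step 1: z_{0.8} = Φ⁻¹(0.8) = 0.8416

Step 2: Solve for σ:
155.95 = 144 + 0.8416 × σ
σ = (155.95 - 144) / 0.8416
σ = 11.95 / 0.8416
σ = 14.1988

Verification: μ + z × σ = 144 + 0.8416 × 14.1988 = 155.95 ✓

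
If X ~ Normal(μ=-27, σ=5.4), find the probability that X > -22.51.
0.202851

We have X ~ Normal(μ=-27, σ=5.4).

P(X > -22.51) = 1 - P(X ≤ -22.51)
                = 1 - F(-22.51)
                = 1 - 0.797149
                = 0.202851

So there's approximately a 20.3% chance that X exceeds -22.51.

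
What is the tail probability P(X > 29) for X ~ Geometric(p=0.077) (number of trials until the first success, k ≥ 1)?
0.097915

We have X ~ Geometric(p=0.077) (number of trials until the first success, k ≥ 1).

P(X > 29) = 1 - P(X ≤ 29)
                = 1 - F(29)
                = 1 - 0.902085
                = 0.097915

So there's approximately a 9.8% chance that X exceeds 29.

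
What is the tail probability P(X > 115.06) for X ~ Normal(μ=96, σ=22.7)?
0.200553

We have X ~ Normal(μ=96, σ=22.7).

P(X > 115.06) = 1 - P(X ≤ 115.06)
                = 1 - F(115.06)
                = 1 - 0.799447
                = 0.200553

So there's approximately a 20.1% chance that X exceeds 115.06.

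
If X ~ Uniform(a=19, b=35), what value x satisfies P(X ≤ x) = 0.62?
28.9200

We have X ~ Uniform(a=19, b=35).

We want to find x such that P(X ≤ x) = 0.62.

This is the 62nd percentile, which means 62% of values fall below this point.

Using the inverse CDF (quantile function):
x = F⁻¹(0.62) = 28.9200

Verification: P(X ≤ 28.9200) = 0.62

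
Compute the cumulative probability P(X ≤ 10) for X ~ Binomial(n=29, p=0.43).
0.231552

We have X ~ Binomial(n=29, p=0.43).

The CDF gives us P(X ≤ k).

Using the CDF:
P(X ≤ 10) = 0.231552

This means there's approximately a 23.2% chance that X is at most 10.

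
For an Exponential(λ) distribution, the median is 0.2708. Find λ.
λ = 2.5596

For X ~ Exponential(λ), the CDF is F(x) = 1 - e^(-λx).
The median m satisfies F(m) = 0.5:
1 - e^(-λm) = 0.5
e^(-λm) = 0.5
λm = ln(2)
m = ln(2) / λ

Given m = 0.2708:
λ = ln(2) / 0.2708 = 0.693147 / 0.2708 = 2.5596

Verification: ln(2) / 2.5596 = 0.2708 ✓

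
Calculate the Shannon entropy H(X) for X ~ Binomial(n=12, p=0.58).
1.9536 nats

We have X ~ Binomial(n=12, p=0.58).

The Shannon entropy measures the uncertainty or information content of the distribution.

For a Binomial distribution with n=12, p=0.58:
H(X) = 1.9536 nats

(In bits, this would be 2.8185 bits.)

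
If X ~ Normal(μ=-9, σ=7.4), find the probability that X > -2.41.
0.186588

We have X ~ Normal(μ=-9, σ=7.4).

P(X > -2.41) = 1 - P(X ≤ -2.41)
                = 1 - F(-2.41)
                = 1 - 0.813412
                = 0.186588

So there's approximately a 18.7% chance that X exceeds -2.41.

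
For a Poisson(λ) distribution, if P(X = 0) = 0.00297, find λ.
λ = 5.8192

For a Poisson(λ) distribution, the PMF at 0 is:
P(X = 0) = λ^0 e^(-λ) / 0! = e^(-λ)

Given P(X = 0) = 0.00297:
e^(-λ) = 0.00297
-λ = ln(0.00297)
λ = -ln(0.00297) = 5.8192

Verification: e^(-5.8192) = 0.00297 ✓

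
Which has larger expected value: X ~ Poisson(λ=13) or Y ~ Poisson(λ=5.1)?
X has larger mean (13.0000 > 5.1000)

Compute the expected value for each distribution:

X ~ Poisson(λ=13):
E[X] = 13.0000

Y ~ Poisson(λ=5.1):
E[Y] = 5.1000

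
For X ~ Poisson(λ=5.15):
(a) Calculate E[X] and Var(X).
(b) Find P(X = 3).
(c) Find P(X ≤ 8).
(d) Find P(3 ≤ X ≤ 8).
(a) E[X] = 5.1500, Var(X) = 5.1500
(b) P(X = 3) = 0.132024
(c) P(X ≤ 8) = 0.921673
(d) P(3 ≤ X ≤ 8) = 0.809099

We have X ~ Poisson(λ=5.15).

(a) Moments:
E[X] = 5.1500
Var(X) = 5.1500
σ = √Var(X) = 2.2694

(b) Point probability using PMF:
P(X = 3) = 0.132024

(c) Cumulative probability using CDF:
P(X ≤ 8) = F(8) = 0.921673

(d) Range probability:
P(3 ≤ X ≤ 8) = P(X ≤ 8) - P(X ≤ 2)
                   = F(8) - F(2)
                   = 0.921673 - 0.112574
                   = 0.809099

This means approximately 80.9% of outcomes fall in the interval [3, 8].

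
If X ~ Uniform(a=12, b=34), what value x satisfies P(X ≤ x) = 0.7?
27.4000

We have X ~ Uniform(a=12, b=34).

We want to find x such that P(X ≤ x) = 0.7.

This is the 70th percentile, which means 70% of values fall below this point.

Using the inverse CDF (quantile function):
x = F⁻¹(0.7) = 27.4000

Verification: P(X ≤ 27.4000) = 0.7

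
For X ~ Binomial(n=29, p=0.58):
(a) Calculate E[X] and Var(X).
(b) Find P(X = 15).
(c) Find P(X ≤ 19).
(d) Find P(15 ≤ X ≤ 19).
(a) E[X] = 16.8200, Var(X) = 7.0644
(b) P(X = 15) = 0.116558
(c) P(X ≤ 19) = 0.843386
(d) P(15 ≤ X ≤ 19) = 0.652528

We have X ~ Binomial(n=29, p=0.58).

(a) Moments:
E[X] = 16.8200
Var(X) = 7.0644
σ = √Var(X) = 2.6579

(b) Point probability using PMF:
P(X = 15) = 0.116558

(c) Cumulative probability using CDF:
P(X ≤ 19) = F(19) = 0.843386

(d) Range probability:
P(15 ≤ X ≤ 19) = P(X ≤ 19) - P(X ≤ 14)
                   = F(19) - F(14)
                   = 0.843386 - 0.190857
                   = 0.652528

This means approximately 65.3% of outcomes fall in the interval [15, 19].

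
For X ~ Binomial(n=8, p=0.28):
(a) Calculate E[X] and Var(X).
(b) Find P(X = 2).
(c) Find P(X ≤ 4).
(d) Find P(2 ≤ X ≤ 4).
(a) E[X] = 2.2400, Var(X) = 1.6128
(b) P(X = 2) = 0.305822
(c) P(X ≤ 4) = 0.956217
(d) P(2 ≤ X ≤ 4) = 0.659311

We have X ~ Binomial(n=8, p=0.28).

(a) Moments:
E[X] = 2.2400
Var(X) = 1.6128
σ = √Var(X) = 1.2700

(b) Point probability using PMF:
P(X = 2) = 0.305822

(c) Cumulative probability using CDF:
P(X ≤ 4) = F(4) = 0.956217

(d) Range probability:
P(2 ≤ X ≤ 4) = P(X ≤ 4) - P(X ≤ 1)
                   = F(4) - F(1)
                   = 0.956217 - 0.296906
                   = 0.659311

This means approximately 65.9% of outcomes fall in the interval [2, 4].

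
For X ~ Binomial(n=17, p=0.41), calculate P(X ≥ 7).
0.585561

We have X ~ Binomial(n=17, p=0.41).

For discrete distributions, P(X ≥ 7) = 1 - P(X ≤ 6).

P(X ≤ 6) = 0.414439
P(X ≥ 7) = 1 - 0.414439 = 0.585561

So there's approximately a 58.6% chance that X is at least 7.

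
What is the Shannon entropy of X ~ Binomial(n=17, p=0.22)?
1.9421 nats

We have X ~ Binomial(n=17, p=0.22).

The Shannon entropy measures the uncertainty or information content of the distribution.

For a Binomial distribution with n=17, p=0.22:
H(X) = 1.9421 nats

(In bits, this would be 2.8019 bits.)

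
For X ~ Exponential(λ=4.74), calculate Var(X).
0.0445

We have X ~ Exponential(λ=4.74).

For an Exponential distribution with λ=4.74:
Var(X) = 0.0445

The variance measures the spread of the distribution around the mean.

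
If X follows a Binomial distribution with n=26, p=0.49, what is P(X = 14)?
0.137550

We have X ~ Binomial(n=26, p=0.49).

For a Binomial distribution, the PMF gives us the probability of each outcome.

Using the PMF formula:
P(X = 14) = 0.137550

Rounded to 4 decimal places: 0.1376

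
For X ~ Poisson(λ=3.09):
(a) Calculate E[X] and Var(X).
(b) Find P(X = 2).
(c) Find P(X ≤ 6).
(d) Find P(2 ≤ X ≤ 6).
(a) E[X] = 3.0900, Var(X) = 3.0900
(b) P(X = 2) = 0.217229
(c) P(X ≤ 6) = 0.961748
(d) P(2 ≤ X ≤ 6) = 0.775646

We have X ~ Poisson(λ=3.09).

(a) Moments:
E[X] = 3.0900
Var(X) = 3.0900
σ = √Var(X) = 1.7578

(b) Point probability using PMF:
P(X = 2) = 0.217229

(c) Cumulative probability using CDF:
P(X ≤ 6) = F(6) = 0.961748

(d) Range probability:
P(2 ≤ X ≤ 6) = P(X ≤ 6) - P(X ≤ 1)
                   = F(6) - F(1)
                   = 0.961748 - 0.186103
                   = 0.775646

This means approximately 77.6% of outcomes fall in the interval [2, 6].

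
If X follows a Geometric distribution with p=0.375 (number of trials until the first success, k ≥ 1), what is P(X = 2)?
0.234375

We have X ~ Geometric(p=0.375) (number of trials until the first success, k ≥ 1).

For a Geometric distribution, the PMF gives us the probability of each outcome.

Using the PMF formula:
P(X = 2) = 0.234375

Rounded to 4 decimal places: 0.2344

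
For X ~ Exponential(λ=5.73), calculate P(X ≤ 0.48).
0.936098

We have X ~ Exponential(λ=5.73).

The CDF gives us P(X ≤ k).

Using the CDF:
P(X ≤ 0.48) = 0.936098

This means there's approximately a 93.6% chance that X is at most 0.48.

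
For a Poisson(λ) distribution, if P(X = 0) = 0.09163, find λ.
λ = 2.3900

For a Poisson(λ) distribution, the PMF at 0 is:
P(X = 0) = λ^0 e^(-λ) / 0! = e^(-λ)

Given P(X = 0) = 0.09163:
e^(-λ) = 0.09163
-λ = ln(0.09163)
λ = -ln(0.09163) = 2.3900

Verification: e^(-2.3900) = 0.09163 ✓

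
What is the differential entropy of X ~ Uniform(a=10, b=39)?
3.3673 nats

We have X ~ Uniform(a=10, b=39).

The differential entropy measures the uncertainty or information content of the distribution.

For a Uniform distribution with a=10, b=39:
h(X) = 3.3673 nats

(In bits, this would be 4.8580 bits.)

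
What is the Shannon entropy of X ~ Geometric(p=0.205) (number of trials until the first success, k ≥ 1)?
2.4744 nats

We have X ~ Geometric(p=0.205) (number of trials until the first success, k ≥ 1).

The Shannon entropy measures the uncertainty or information content of the distribution.

For a Geometric distribution with p=0.205 (number of trials until the first success, k ≥ 1):
H(X) = 2.4744 nats

(In bits, this would be 3.5698 bits.)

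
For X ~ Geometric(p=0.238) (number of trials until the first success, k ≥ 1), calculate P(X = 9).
0.027053

We have X ~ Geometric(p=0.238) (number of trials until the first success, k ≥ 1).

For a Geometric distribution, the PMF gives us the probability of each outcome.

Using the PMF formula:
P(X = 9) = 0.027053

Rounded to 4 decimal places: 0.0271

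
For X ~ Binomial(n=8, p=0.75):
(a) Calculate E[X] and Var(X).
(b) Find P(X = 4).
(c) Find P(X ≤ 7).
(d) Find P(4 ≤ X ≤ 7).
(a) E[X] = 6.0000, Var(X) = 1.5000
(b) P(X = 4) = 0.086517
(c) P(X ≤ 7) = 0.899887
(d) P(4 ≤ X ≤ 7) = 0.872589

We have X ~ Binomial(n=8, p=0.75).

(a) Moments:
E[X] = 6.0000
Var(X) = 1.5000
σ = √Var(X) = 1.2247

(b) Point probability using PMF:
P(X = 4) = 0.086517

(c) Cumulative probability using CDF:
P(X ≤ 7) = F(7) = 0.899887

(d) Range probability:
P(4 ≤ X ≤ 7) = P(X ≤ 7) - P(X ≤ 3)
                   = F(7) - F(3)
                   = 0.899887 - 0.027298
                   = 0.872589

This means approximately 87.3% of outcomes fall in the interval [4, 7].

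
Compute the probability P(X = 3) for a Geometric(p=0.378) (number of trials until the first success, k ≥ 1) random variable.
0.146242

We have X ~ Geometric(p=0.378) (number of trials until the first success, k ≥ 1).

For a Geometric distribution, the PMF gives us the probability of each outcome.

Using the PMF formula:
P(X = 3) = 0.146242

Rounded to 4 decimal places: 0.1462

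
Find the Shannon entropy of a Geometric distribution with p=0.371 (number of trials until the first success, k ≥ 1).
1.7776 nats

We have X ~ Geometric(p=0.371) (number of trials until the first success, k ≥ 1).

The Shannon entropy measures the uncertainty or information content of the distribution.

For a Geometric distribution with p=0.371 (number of trials until the first success, k ≥ 1):
H(X) = 1.7776 nats

(In bits, this would be 2.5645 bits.)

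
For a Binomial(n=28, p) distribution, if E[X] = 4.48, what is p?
p = 0.16

For a Binomial(n, p) distribution:
E[X] = n × p

Given n = 28 and E[X] = 4.48:
4.48 = 28 × p
p = 4.48 / 28 = 0.16

Verification: Binomial(28, 0.16) has E[X] = 4.48 ✓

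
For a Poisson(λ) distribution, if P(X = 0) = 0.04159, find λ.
λ = 3.1799

For a Poisson(λ) distribution, the PMF at 0 is:
P(X = 0) = λ^0 e^(-λ) / 0! = e^(-λ)

Given P(X = 0) = 0.04159:
e^(-λ) = 0.04159
-λ = ln(0.04159)
λ = -ln(0.04159) = 3.1799

Verification: e^(-3.1799) = 0.04159 ✓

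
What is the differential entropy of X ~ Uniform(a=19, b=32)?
2.5649 nats

We have X ~ Uniform(a=19, b=32).

The differential entropy measures the uncertainty or information content of the distribution.

For a Uniform distribution with a=19, b=32:
h(X) = 2.5649 nats

(In bits, this would be 3.7004 bits.)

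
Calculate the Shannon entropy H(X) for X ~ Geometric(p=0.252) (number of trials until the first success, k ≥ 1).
2.2402 nats

We have X ~ Geometric(p=0.252) (number of trials until the first success, k ≥ 1).

The Shannon entropy measures the uncertainty or information content of the distribution.

For a Geometric distribution with p=0.252 (number of trials until the first success, k ≥ 1):
H(X) = 2.2402 nats

(In bits, this would be 3.2319 bits.)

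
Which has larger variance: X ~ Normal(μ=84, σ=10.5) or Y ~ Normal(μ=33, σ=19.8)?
Y has larger variance (392.0400 > 110.2500)

Compute the variance for each distribution:

X ~ Normal(μ=84, σ=10.5):
Var(X) = 110.2500

Y ~ Normal(μ=33, σ=19.8):
Var(Y) = 392.0400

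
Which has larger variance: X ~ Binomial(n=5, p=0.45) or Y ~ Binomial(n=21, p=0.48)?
Y has larger variance (5.2416 > 1.2375)

Compute the variance for each distribution:

X ~ Binomial(n=5, p=0.45):
Var(X) = 1.2375

Y ~ Binomial(n=21, p=0.48):
Var(Y) = 5.2416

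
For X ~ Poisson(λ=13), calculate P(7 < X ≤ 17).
0.836437

We have X ~ Poisson(λ=13).

To find P(7 < X ≤ 17), we use:
P(7 < X ≤ 17) = P(X ≤ 17) - P(X ≤ 7)
                 = F(17) - F(7)
                 = 0.890465 - 0.054028
                 = 0.836437

So there's approximately a 83.6% chance that X falls in this range.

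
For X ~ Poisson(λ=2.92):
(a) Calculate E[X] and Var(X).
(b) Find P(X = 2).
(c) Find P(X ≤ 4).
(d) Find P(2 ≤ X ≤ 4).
(a) E[X] = 2.9200, Var(X) = 2.9200
(b) P(X = 2) = 0.229930
(c) P(X ≤ 4) = 0.828522
(d) P(2 ≤ X ≤ 4) = 0.617102

We have X ~ Poisson(λ=2.92).

(a) Moments:
E[X] = 2.9200
Var(X) = 2.9200
σ = √Var(X) = 1.7088

(b) Point probability using PMF:
P(X = 2) = 0.229930

(c) Cumulative probability using CDF:
P(X ≤ 4) = F(4) = 0.828522

(d) Range probability:
P(2 ≤ X ≤ 4) = P(X ≤ 4) - P(X ≤ 1)
                   = F(4) - F(1)
                   = 0.828522 - 0.211420
                   = 0.617102

This means approximately 61.7% of outcomes fall in the interval [2, 4].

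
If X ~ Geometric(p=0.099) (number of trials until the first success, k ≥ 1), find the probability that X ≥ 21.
0.124307

We have X ~ Geometric(p=0.099) (number of trials until the first success, k ≥ 1).

For discrete distributions, P(X ≥ 21) = 1 - P(X ≤ 20).

P(X ≤ 20) = 0.875693
P(X ≥ 21) = 1 - 0.875693 = 0.124307

So there's approximately a 12.4% chance that X is at least 21.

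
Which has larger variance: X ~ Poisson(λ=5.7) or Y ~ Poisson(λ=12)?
Y has larger variance (12.0000 > 5.7000)

Compute the variance for each distribution:

X ~ Poisson(λ=5.7):
Var(X) = 5.7000

Y ~ Poisson(λ=12):
Var(Y) = 12.0000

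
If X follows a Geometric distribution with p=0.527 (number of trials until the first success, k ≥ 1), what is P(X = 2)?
0.249271

We have X ~ Geometric(p=0.527) (number of trials until the first success, k ≥ 1).

For a Geometric distribution, the PMF gives us the probability of each outcome.

Using the PMF formula:
P(X = 2) = 0.249271

Rounded to 4 decimal places: 0.2493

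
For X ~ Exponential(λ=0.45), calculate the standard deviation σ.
2.2222

We have X ~ Exponential(λ=0.45).

For an Exponential distribution with λ=0.45:
σ = √Var(X) = 2.2222

The standard deviation is the square root of the variance.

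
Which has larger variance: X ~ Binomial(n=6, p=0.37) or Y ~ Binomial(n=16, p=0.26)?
Y has larger variance (3.0784 > 1.3986)

Compute the variance for each distribution:

X ~ Binomial(n=6, p=0.37):
Var(X) = 1.3986

Y ~ Binomial(n=16, p=0.26):
Var(Y) = 3.0784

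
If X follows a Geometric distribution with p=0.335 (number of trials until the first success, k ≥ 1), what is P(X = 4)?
0.098517

We have X ~ Geometric(p=0.335) (number of trials until the first success, k ≥ 1).

For a Geometric distribution, the PMF gives us the probability of each outcome.

Using the PMF formula:
P(X = 4) = 0.098517

Rounded to 4 decimal places: 0.0985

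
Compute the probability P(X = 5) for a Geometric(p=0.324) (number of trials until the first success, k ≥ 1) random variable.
0.067660

We have X ~ Geometric(p=0.324) (number of trials until the first success, k ≥ 1).

For a Geometric distribution, the PMF gives us the probability of each outcome.

Using the PMF formula:
P(X = 5) = 0.067660

Rounded to 4 decimal places: 0.0677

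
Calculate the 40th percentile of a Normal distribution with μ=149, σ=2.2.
148.4426

We have X ~ Normal(μ=149, σ=2.2).

We want to find x such that P(X ≤ x) = 0.4.

This is the 40th percentile, which means 40% of values fall below this point.

Using the inverse CDF (quantile function):
x = F⁻¹(0.4) = 148.4426

Verification: P(X ≤ 148.4426) = 0.4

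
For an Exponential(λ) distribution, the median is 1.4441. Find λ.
λ = 0.4800

For X ~ Exponential(λ), the CDF is F(x) = 1 - e^(-λx).
The median m satisfies F(m) = 0.5:
1 - e^(-λm) = 0.5
e^(-λm) = 0.5
λm = ln(2)
m = ln(2) / λ

Given m = 1.4441:
λ = ln(2) / 1.4441 = 0.693147 / 1.4441 = 0.4800

Verification: ln(2) / 0.4800 = 1.4441 ✓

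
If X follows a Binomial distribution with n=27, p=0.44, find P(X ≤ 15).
0.919261

We have X ~ Binomial(n=27, p=0.44).

The CDF gives us P(X ≤ k).

Using the CDF:
P(X ≤ 15) = 0.919261

This means there's approximately a 91.9% chance that X is at most 15.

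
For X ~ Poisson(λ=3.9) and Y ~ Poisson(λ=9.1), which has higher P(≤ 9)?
X has higher probability (P(X ≤ 9) = 0.9931 > P(Y ≤ 9) = 0.5742)

Compute P(≤ 9) for each distribution:

X ~ Poisson(λ=3.9):
P(X ≤ 9) = 0.9931

Y ~ Poisson(λ=9.1):
P(Y ≤ 9) = 0.5742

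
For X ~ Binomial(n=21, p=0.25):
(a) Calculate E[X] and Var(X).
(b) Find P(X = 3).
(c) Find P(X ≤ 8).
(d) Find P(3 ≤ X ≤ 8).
(a) E[X] = 5.2500, Var(X) = 3.9375
(b) P(X = 3) = 0.117159
(c) P(X ≤ 8) = 0.943853
(d) P(3 ≤ X ≤ 8) = 0.869330

We have X ~ Binomial(n=21, p=0.25).

(a) Moments:
E[X] = 5.2500
Var(X) = 3.9375
σ = √Var(X) = 1.9843

(b) Point probability using PMF:
P(X = 3) = 0.117159

(c) Cumulative probability using CDF:
P(X ≤ 8) = F(8) = 0.943853

(d) Range probability:
P(3 ≤ X ≤ 8) = P(X ≤ 8) - P(X ≤ 2)
                   = F(8) - F(2)
                   = 0.943853 - 0.074523
                   = 0.869330

This means approximately 86.9% of outcomes fall in the interval [3, 8].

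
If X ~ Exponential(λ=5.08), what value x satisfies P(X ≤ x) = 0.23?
0.0514

We have X ~ Exponential(λ=5.08).

We want to find x such that P(X ≤ x) = 0.23.

This is the 23rd percentile, which means 23% of values fall below this point.

Using the inverse CDF (quantile function):
x = F⁻¹(0.23) = 0.0514

Verification: P(X ≤ 0.0514) = 0.23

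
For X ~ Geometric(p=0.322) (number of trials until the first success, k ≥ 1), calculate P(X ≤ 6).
0.902864

We have X ~ Geometric(p=0.322) (number of trials until the first success, k ≥ 1).

The CDF gives us P(X ≤ k).

Using the CDF:
P(X ≤ 6) = 0.902864

This means there's approximately a 90.3% chance that X is at most 6.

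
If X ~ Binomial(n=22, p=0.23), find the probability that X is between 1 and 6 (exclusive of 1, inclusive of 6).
0.749522

We have X ~ Binomial(n=22, p=0.23).

To find P(1 < X ≤ 6), we use:
P(1 < X ≤ 6) = P(X ≤ 6) - P(X ≤ 1)
                 = F(6) - F(1)
                 = 0.773619 - 0.024098
                 = 0.749522

So there's approximately a 75.0% chance that X falls in this range.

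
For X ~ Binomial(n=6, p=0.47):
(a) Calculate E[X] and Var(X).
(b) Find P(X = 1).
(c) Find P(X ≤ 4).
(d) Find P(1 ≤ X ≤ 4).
(a) E[X] = 2.8200, Var(X) = 1.4946
(b) P(X = 1) = 0.117931
(c) P(X ≤ 4) = 0.916289
(d) P(1 ≤ X ≤ 4) = 0.894125

We have X ~ Binomial(n=6, p=0.47).

(a) Moments:
E[X] = 2.8200
Var(X) = 1.4946
σ = √Var(X) = 1.2225

(b) Point probability using PMF:
P(X = 1) = 0.117931

(c) Cumulative probability using CDF:
P(X ≤ 4) = F(4) = 0.916289

(d) Range probability:
P(1 ≤ X ≤ 4) = P(X ≤ 4) - P(X ≤ 0)
                   = F(4) - F(0)
                   = 0.916289 - 0.022164
                   = 0.894125

This means approximately 89.4% of outcomes fall in the interval [1, 4].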